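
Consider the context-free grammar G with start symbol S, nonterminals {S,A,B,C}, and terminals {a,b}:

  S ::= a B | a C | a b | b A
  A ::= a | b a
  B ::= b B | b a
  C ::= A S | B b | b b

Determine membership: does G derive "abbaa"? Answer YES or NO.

Convert to CNF:
  S -> T0 A | T1 B | T1 C | T1 T0
  A -> T0 T1 | a
  B -> T0 B | T0 T1
  C -> A S | B T0 | T0 T0
  T0 -> b
  T1 -> a

Fill CYK table bottom-up:
  [0..0]={A,T1}  "a"  orig:{A}
  [1..1]={T0}  "b"  orig:{}
  [2..2]={T0}  "b"  orig:{}
  [3..3]={A,T1}  "a"  orig:{A}
  [4..4]={A,T1}  "a"  orig:{A}
  [0..1]={S}  "ab"
  [1..2]={C}  "bb"
  [2..3]={A,B,S}  "ba"
  [3..4]=∅  "aa"
  [0..2]={S}  "abb"
  [1..3]={B,S}  "bba"
  [2..4]=∅  "baa"
  [0..3]={C,S}  "abba"
  [1..4]=∅  "bbaa"
  [0..4]=∅  "abbaa"

S ∉ T[0,4] ⇒ NO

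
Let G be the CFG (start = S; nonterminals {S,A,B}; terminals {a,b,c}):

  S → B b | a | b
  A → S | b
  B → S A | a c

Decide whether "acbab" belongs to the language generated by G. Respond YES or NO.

CNF form of G:
  S -> B T0 | a | b
  A -> B T0 | a | b
  B -> S A | T1 T2
  T0 -> b
  T1 -> a
  T2 -> c

CYK fill:
  cell(0,0) a: {A,S,T1}  orig:{A,S}
  cell(1,1) c: {T2}  orig:{}
  cell(2,2) b: {A,S,T0}  orig:{A,S}
  cell(3,3) a: {A,S,T1}  orig:{A,S}
  cell(4,4) b: {A,S,T0}  orig:{A,S}
  cell(0,1) ac: {B}
  cell(1,2) cb: ∅
  cell(2,3) ba: {B}
  cell(3,4) ab: {B}
  cell(0,2) acb: {A,S}
  cell(1,3) cba: ∅
  cell(2,4) bab: {A,S}
  cell(0,3) acba: {B}
  cell(1,4) cbab: ∅
  cell(0,4) acbab: {A,S}

S ∈ T[0,4] ⇒ YES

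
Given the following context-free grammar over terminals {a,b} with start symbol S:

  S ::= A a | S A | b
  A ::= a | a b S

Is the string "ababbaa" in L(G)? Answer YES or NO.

CNF form of G:
  S -> A T0 | S A | b
  A -> T0 X2 | a
  T0 -> a
  T1 -> b
  X2 -> T1 S

CYK fill:
  [0..0]={A,T0}  "a"  orig:{A}
  [1..1]={S,T1}  "b"  orig:{S}
  [2..2]={A,T0}  "a"  orig:{A}
  [3..3]={S,T1}  "b"  orig:{S}
  [4..4]={S,T1}  "b"  orig:{S}
  [5..5]={A,T0}  "a"  orig:{A}
  [6..6]={A,T0}  "a"  orig:{A}
  [0..1]=∅  "ab"
  [1..2]={S}  "ba"
  [2..3]=∅  "ab"
  [3..4]={X2}  "bb"  orig:{}
  [4..5]={S}  "ba"
  [5..6]={S}  "aa"
  [0..2]=∅  "aba"
  [1..3]=∅  "bab"
  [2..4]={A}  "abb"
  [3..5]={X2}  "bba"  orig:{}
  [4..6]={S,X2}  "baa"  orig:{S}
  [0..3]=∅  "abab"
  [1..4]={S}  "babb"
  [2..5]={A,S}  "abba"
  [3..6]={X2}  "bbaa"  orig:{}
  [0..4]=∅  "ababb"
  [1..5]={S,X2}  "babba"  orig:{S}
  [2..6]={A,S}  "abbaa"
  [0..5]={A}  "ababba"
  [1..6]={S,X2}  "babbaa"  orig:{S}
  [0..6]={A,S}  "ababbaa"

S ∈ T[0,6] ⇒ YES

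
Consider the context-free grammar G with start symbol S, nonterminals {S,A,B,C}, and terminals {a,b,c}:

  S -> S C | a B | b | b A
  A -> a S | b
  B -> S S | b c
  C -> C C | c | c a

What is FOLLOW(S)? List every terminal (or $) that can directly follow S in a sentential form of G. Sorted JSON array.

FIRST iteration:
iter 1:
  A via A→a S: +{a}
  A via A→b: +{b}
  B via B→b c: +{b}
  C via C→c: +{c}
  S via S→a B: +{a}
  S via S→b: +{b}
  S: {a,b}  A: {a,b}  B: {b}  C: {c}
iter 2:
  B via B→S S: +{a}
  S: {a,b}  A: {a,b}  B: {a,b}  C: {c}
iter 3: (stable)
  S: {a,b}  A: {a,b}  B: {a,b}  C: {c}

FOLLOW iteration:
seed FOLLOW(S) with $
round 1:
  B→S S: FOLLOW(S) ⊇ FIRST(S) = {a,b}; new: +{a,b}
  C→C C: FOLLOW(C) ⊇ FIRST(C) = {c}; new: +{c}
  S→S C: FOLLOW(S) ⊇ FIRST(C) = {c}; new: +{c}
  S→S C: FOLLOW(C) ⊇ FOLLOW(S) ⊇ {$,a,b,c}; new: +{$,a,b}
  S→a B: FOLLOW(B) ⊇ FOLLOW(S) ⊇ {$,a,b,c}; new: +{$,a,b,c}
  S→b A: FOLLOW(A) ⊇ FOLLOW(S) ⊇ {$,a,b,c}; new: +{$,a,b,c}
  S: {$,a,b,c}  A: {$,a,b,c}  B: {$,a,b,c}  C: {$,a,b,c}
round 2: (no change)
  S: {$,a,b,c}  A: {$,a,b,c}  B: {$,a,b,c}  C: {$,a,b,c}

FOLLOW(S) = ["$", "a", "b", "c"]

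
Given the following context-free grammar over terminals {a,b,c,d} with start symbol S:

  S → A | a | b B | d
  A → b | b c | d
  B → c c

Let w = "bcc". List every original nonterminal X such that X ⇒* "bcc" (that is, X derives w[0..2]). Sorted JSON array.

CNF form of G:
  S -> T0 B | T0 T1 | a | b | d
  A -> T0 T1 | b | d
  B -> T1 T1
  T0 -> b
  T1 -> c

CYK fill — only the sub-triangle for w[0..2]:
  T[0,0] 'b' = {A,S,T0}  orig:{A,S}
  T[1,1] 'c' = {T1}  orig:{}
  T[2,2] 'c' = {T1}  orig:{}
  T[0,1] 'bc' = {A,S}
  T[1,2] 'cc' = {B}
  T[0,2] 'bcc' = {S}

Original NTs in T[0,2] deriving "bcc": ["S"]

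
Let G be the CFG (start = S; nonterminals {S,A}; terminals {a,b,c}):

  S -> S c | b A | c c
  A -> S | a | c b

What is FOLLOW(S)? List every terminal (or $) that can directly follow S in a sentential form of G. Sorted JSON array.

Compute FIRST by fixpoint:
iter 1:
  A via A→a: +{a}
  A via A→c b: +{c}
  S via S→b A: +{b}
  S via S→c c: +{c}
  FIRST(S)={b,c}  FIRST(A)={a,c}
iter 2:
  A via A→S: +{b}
  FIRST(S)={b,c}  FIRST(A)={a,b,c}
iter 3: done
  FIRST(S)={b,c}  FIRST(A)={a,b,c}

Compute FOLLOW by fixpoint:
FOLLOW(S) := {$}
pass 1:
  S→S c: FOLLOW(S) ⊇ FIRST(c) = {c}; new: +{c}
  S→b A: FOLLOW(A) ⊇ FOLLOW(S) ⊇ {$,c}; new: +{$,c}
  FOLLOW[S]={$,c}  FOLLOW[A]={$,c}
pass 2: (no change)
  FOLLOW[S]={$,c}  FOLLOW[A]={$,c}

FOLLOW(S) = ["$", "c"]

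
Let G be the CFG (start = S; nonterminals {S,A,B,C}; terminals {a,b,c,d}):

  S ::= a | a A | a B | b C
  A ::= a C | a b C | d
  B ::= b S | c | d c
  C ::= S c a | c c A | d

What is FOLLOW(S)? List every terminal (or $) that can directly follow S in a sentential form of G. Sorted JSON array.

FIRST iteration:
iter 1:
  A via A→a C: +{a}
  A via A→d: +{d}
  B via B→b S: +{b}
  B via B→c: +{c}
  B via B→d c: +{d}
  C via C→c c A: +{c}
  C via C→d: +{d}
  S via S→a: +{a}
  S via S→b C: +{b}
  S: {a,b}  A: {a,d}  B: {b,c,d}  C: {c,d}
iter 2:
  C via C→S c a: +{a,b}
  S: {a,b}  A: {a,d}  B: {b,c,d}  C: {a,b,c,d}
iter 3: (stable)
  S: {a,b}  A: {a,d}  B: {b,c,d}  C: {a,b,c,d}

FOLLOW sets:
FOLLOW(S) := {$}
pass 1:
  C→S c a: FOLLOW(S) ⊇ FIRST(c) = {c}; new: +{c}
  S→a A: FOLLOW(A) ⊇ FOLLOW(S) ⊇ {$,c}; new: +{$,c}
  S→a B: FOLLOW(B) ⊇ FOLLOW(S) ⊇ {$,c}; new: +{$,c}
  S→b C: FOLLOW(C) ⊇ FOLLOW(S) ⊇ {$,c}; new: +{$,c}
  FOLLOW[S]={$,c}  FOLLOW[A]={$,c}  FOLLOW[B]={$,c}  FOLLOW[C]={$,c}
pass 2: (no change)
  FOLLOW[S]={$,c}  FOLLOW[A]={$,c}  FOLLOW[B]={$,c}  FOLLOW[C]={$,c}

FOLLOW(S) = ["$", "c"]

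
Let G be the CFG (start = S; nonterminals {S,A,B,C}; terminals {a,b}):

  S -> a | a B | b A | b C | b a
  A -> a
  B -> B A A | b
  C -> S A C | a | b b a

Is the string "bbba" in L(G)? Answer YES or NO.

Convert to CNF:
  S -> T0 A | T0 C | T0 T1 | T1 B | a
  A -> a
  B -> B X2 | b
  C -> S X3 | T0 X4 | a
  T0 -> b
  T1 -> a
  X2 -> A A
  X3 -> A C
  X4 -> T0 T1

Fill CYK table bottom-up:
  cell(0,0) b: {B,T0}  orig:{B}
  cell(1,1) b: {B,T0}  orig:{B}
  cell(2,2) b: {B,T0}  orig:{B}
  cell(3,3) a: {A,C,S,T1}  orig:{A,C,S}
  cell(0,1) bb: ∅
  cell(1,2) bb: ∅
  cell(2,3) ba: {S,X4}  orig:{S}
  cell(0,2) bbb: ∅
  cell(1,3) bba: {C}
  cell(0,3) bbba: {S}

S ∈ T[0,3] ⇒ YES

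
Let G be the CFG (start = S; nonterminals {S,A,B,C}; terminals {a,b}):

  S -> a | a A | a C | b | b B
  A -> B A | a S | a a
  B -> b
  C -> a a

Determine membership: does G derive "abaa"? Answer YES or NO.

Convert to CNF:
  S -> T0 A | T0 C | T1 B | a | b
  A -> B A | T0 S | T0 T0
  B -> b
  C -> T0 T0
  T0 -> a
  T1 -> b

CYK table (by increasing span):
  [0..0]={S,T0}  "a"  orig:{S}
  [1..1]={B,S,T1}  "b"  orig:{B,S}
  [2..2]={S,T0}  "a"  orig:{S}
  [3..3]={S,T0}  "a"  orig:{S}
  [0..1]={A}  "ab"
  [1..2]=∅  "ba"
  [2..3]={A,C}  "aa"
  [0..2]=∅  "aba"
  [1..3]={A}  "baa"
  [0..3]={S}  "abaa"

S ∈ T[0,3] ⇒ YES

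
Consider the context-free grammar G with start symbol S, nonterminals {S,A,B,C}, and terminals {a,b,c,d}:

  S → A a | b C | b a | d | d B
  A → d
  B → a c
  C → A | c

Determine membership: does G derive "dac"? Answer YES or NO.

CNF form of G:
  S -> A T0 | T2 C | T2 T0 | T3 B | d
  A -> d
  B -> T0 T1
  C -> c | d
  T0 -> a
  T1 -> c
  T2 -> b
  T3 -> d

Fill CYK table bottom-up:
  [0..0]={A,C,S,T3}  "d"  orig:{A,C,S}
  [1..1]={T0}  "a"  orig:{}
  [2..2]={C,T1}  "c"  orig:{C}
  [0..1]={S}  "da"
  [1..2]={B}  "ac"
  [0..2]={S}  "dac"

S ∈ T[0,2] ⇒ YES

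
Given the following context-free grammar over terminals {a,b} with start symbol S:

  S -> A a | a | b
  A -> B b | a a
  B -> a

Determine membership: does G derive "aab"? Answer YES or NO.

Convert to CNF:
  S -> A T1 | a | b
  A -> B T0 | T1 T1
  B -> a
  T0 -> b
  T1 -> a

Fill CYK table bottom-up:
  T[0,0] 'a' = {B,S,T1}  orig:{B,S}
  T[1,1] 'a' = {B,S,T1}  orig:{B,S}
  T[2,2] 'b' = {S,T0}  orig:{S}
  T[0,1] 'aa' = {A}
  T[1,2] 'ab' = {A}
  T[0,2] 'aab' = ∅

S ∉ T[0,2] ⇒ NO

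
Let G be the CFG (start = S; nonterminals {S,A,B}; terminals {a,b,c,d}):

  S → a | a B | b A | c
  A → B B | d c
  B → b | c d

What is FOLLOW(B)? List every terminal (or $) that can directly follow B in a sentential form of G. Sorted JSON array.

Compute FIRST by fixpoint:
iter 1:
  A via A→d c: +{d}
  B via B→b: +{b}
  B via B→c d: +{c}
  S via S→a: +{a}
  S via S→b A: +{b}
  S via S→c: +{c}
  S: {a,b,c}  A: {d}  B: {b,c}
iter 2:
  A via A→B B: +{b,c}
  S: {a,b,c}  A: {b,c,d}  B: {b,c}
iter 3: done
  S: {a,b,c}  A: {b,c,d}  B: {b,c}

FOLLOW sets:
seed FOLLOW(S) with $
pass 1:
  A→B B: FOLLOW(B) ⊇ FIRST(B) = {b,c}; new: +{b,c}
  S→a B: FOLLOW(B) ⊇ FOLLOW(S) ⊇ {$}; new: +{$}
  S→b A: FOLLOW(A) ⊇ FOLLOW(S) ⊇ {$}; new: +{$}
  FOLLOW(S)={$}  FOLLOW(A)={$}  FOLLOW(B)={$,b,c}
pass 2: (no change)
  FOLLOW(S)={$}  FOLLOW(A)={$}  FOLLOW(B)={$,b,c}

FOLLOW(B) = ["$", "b", "c"]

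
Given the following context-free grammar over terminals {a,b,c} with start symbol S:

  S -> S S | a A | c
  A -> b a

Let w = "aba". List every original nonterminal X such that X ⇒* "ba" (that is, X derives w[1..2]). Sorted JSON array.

Convert to CNF:
  S -> S S | T1 A | c
  A -> T0 T1
  T0 -> b
  T1 -> a

Fill CYK table bottom-up (cells [i..j] with 1 ≤ i ≤ j ≤ 2 only):
  cell(1,1) b: {T0}  orig:{}
  cell(2,2) a: {T1}  orig:{}
  cell(1,2) ba: {A}

Original NTs in T[1,2] deriving "ba": ["A"]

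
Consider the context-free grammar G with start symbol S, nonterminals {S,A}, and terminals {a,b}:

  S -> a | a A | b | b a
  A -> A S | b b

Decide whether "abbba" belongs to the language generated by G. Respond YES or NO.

Convert to CNF:
  S -> T0 T1 | T1 A | a | b
  A -> A S | T0 T0
  T0 -> b
  T1 -> a

Fill CYK table bottom-up:
  cell(0,0) a: {S,T1}  orig:{S}
  cell(1,1) b: {S,T0}  orig:{S}
  cell(2,2) b: {S,T0}  orig:{S}
  cell(3,3) b: {S,T0}  orig:{S}
  cell(4,4) a: {S,T1}  orig:{S}
  cell(0,1) ab: ∅
  cell(1,2) bb: {A}
  cell(2,3) bb: {A}
  cell(3,4) ba: {S}
  cell(0,2) abb: {S}
  cell(1,3) bbb: {A}
  cell(2,4) bba: {A}
  cell(0,3) abbb: {S}
  cell(1,4) bbba: {A}
  cell(0,4) abbba: {S}

S ∈ T[0,4] ⇒ YES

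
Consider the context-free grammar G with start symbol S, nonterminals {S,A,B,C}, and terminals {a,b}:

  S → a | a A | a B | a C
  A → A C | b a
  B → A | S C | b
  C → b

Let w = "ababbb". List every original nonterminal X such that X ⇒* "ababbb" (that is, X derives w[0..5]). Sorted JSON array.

CNF form of G:
  S -> T1 A | T1 B | T1 C | a
  A -> A C | T0 T1
  B -> A C | S C | T0 T1 | b
  C -> b
  T0 -> b
  T1 -> a

Fill CYK table bottom-up, restricted to cells inside w[0..5]:
  T[0,0] 'a' = {S,T1}  orig:{S}
  T[1,1] 'b' = {B,C,T0}  orig:{B,C}
  T[2,2] 'a' = {S,T1}  orig:{S}
  T[3,3] 'b' = {B,C,T0}  orig:{B,C}
  T[4,4] 'b' = {B,C,T0}  orig:{B,C}
  T[5,5] 'b' = {B,C,T0}  orig:{B,C}
  T[0,1] 'ab' = {B,S}
  T[1,2] 'ba' = {A,B}
  T[2,3] 'ab' = {B,S}
  T[3,4] 'bb' = ∅
  T[4,5] 'bb' = ∅
  T[0,2] 'aba' = {S}
  T[1,3] 'bab' = {A,B}
  T[2,4] 'abb' = {B}
  T[3,5] 'bbb' = ∅
  T[0,3] 'abab' = {B,S}
  T[1,4] 'babb' = {A,B}
  T[2,5] 'abbb' = ∅
  T[0,4] 'ababb' = {B,S}
  T[1,5] 'babbb' = {A,B}
  T[0,5] 'ababbb' = {B,S}

Original NTs in T[0,5] deriving "ababbb": ["B", "S"]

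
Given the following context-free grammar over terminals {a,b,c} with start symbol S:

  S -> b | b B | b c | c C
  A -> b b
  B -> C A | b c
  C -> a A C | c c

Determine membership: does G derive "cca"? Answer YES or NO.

Convert to CNF:
  S -> T0 B | T0 T1 | T1 C | b
  A -> T0 T0
  B -> C A | T0 T1
  C -> T1 T1 | T2 X3
  T0 -> b
  T1 -> c
  T2 -> a
  X3 -> A C

CYK table (by increasing span):
  T[0,0] 'c' = {T1}  orig:{}
  T[1,1] 'c' = {T1}  orig:{}
  T[2,2] 'a' = {T2}  orig:{}
  T[0,1] 'cc' = {C}
  T[1,2] 'ca' = ∅
  T[0,2] 'cca' = ∅

S ∉ T[0,2] ⇒ NO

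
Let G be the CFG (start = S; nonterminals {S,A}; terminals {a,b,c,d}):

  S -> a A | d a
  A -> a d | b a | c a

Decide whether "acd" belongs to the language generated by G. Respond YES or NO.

CNF form of G:
  S -> T0 A | T1 T0
  A -> T0 T1 | T2 T0 | T3 T0
  T0 -> a
  T1 -> d
  T2 -> b
  T3 -> c

CYK fill:
  [0..0]={T0}  "a"  orig:{}
  [1..1]={T3}  "c"  orig:{}
  [2..2]={T1}  "d"  orig:{}
  [0..1]=∅  "ac"
  [1..2]=∅  "cd"
  [0..2]=∅  "acd"

S ∉ T[0,2] ⇒ NO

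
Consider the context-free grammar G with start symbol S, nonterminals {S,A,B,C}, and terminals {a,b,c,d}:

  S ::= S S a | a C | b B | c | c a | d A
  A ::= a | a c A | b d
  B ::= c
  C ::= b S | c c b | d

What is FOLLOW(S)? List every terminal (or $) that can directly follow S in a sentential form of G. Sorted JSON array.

FIRST sets, iterate to fixpoint:
iter 1:
  A via A→a: +{a}
  A via A→b d: +{b}
  B via B→c: +{c}
  C via C→b S: +{b}
  C via C→c c b: +{c}
  C via C→d: +{d}
  S via S→a C: +{a}
  S via S→b B: +{b}
  S via S→c: +{c}
  S via S→d A: +{d}
  FIRST[S]={a,b,c,d}  FIRST[A]={a,b}  FIRST[B]={c}  FIRST[C]={b,c,d}
iter 2: — fixpoint
  FIRST[S]={a,b,c,d}  FIRST[A]={a,b}  FIRST[B]={c}  FIRST[C]={b,c,d}

Compute FOLLOW by fixpoint:
FOLLOW(S) := {$}
iter 1:
  S→S S a: FOLLOW(S) ⊇ FIRST(S) = {a,b,c,d}; new: +{a,b,c,d}
  S→a C: FOLLOW(C) ⊇ FOLLOW(S) ⊇ {$,a,b,c,d}; new: +{$,a,b,c,d}
  S→b B: FOLLOW(B) ⊇ FOLLOW(S) ⊇ {$,a,b,c,d}; new: +{$,a,b,c,d}
  S→d A: FOLLOW(A) ⊇ FOLLOW(S) ⊇ {$,a,b,c,d}; new: +{$,a,b,c,d}
  S: {$,a,b,c,d}  A: {$,a,b,c,d}  B: {$,a,b,c,d}  C: {$,a,b,c,d}
iter 2: (stable)
  S: {$,a,b,c,d}  A: {$,a,b,c,d}  B: {$,a,b,c,d}  C: {$,a,b,c,d}

FOLLOW(S) = ["$", "a", "b", "c", "d"]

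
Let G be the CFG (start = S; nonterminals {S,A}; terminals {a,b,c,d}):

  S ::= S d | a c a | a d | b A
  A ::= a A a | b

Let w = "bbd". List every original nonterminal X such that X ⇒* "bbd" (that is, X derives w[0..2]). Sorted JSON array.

CNF form of G:
  S -> S T1 | T0 T1 | T0 X5 | T3 A
  A -> T0 X4 | b
  T0 -> a
  T1 -> d
  T2 -> c
  T3 -> b
  X4 -> A T0
  X5 -> T2 T0

CYK fill (cells [i..j] with 0 ≤ i ≤ j ≤ 2 only):
  cell(0,0) b: {A,T3}  orig:{A}
  cell(1,1) b: {A,T3}  orig:{A}
  cell(2,2) d: {T1}  orig:{}
  cell(0,1) bb: {S}
  cell(1,2) bd: ∅
  cell(0,2) bbd: {S}

Original NTs in T[0,2] deriving "bbd": ["S"]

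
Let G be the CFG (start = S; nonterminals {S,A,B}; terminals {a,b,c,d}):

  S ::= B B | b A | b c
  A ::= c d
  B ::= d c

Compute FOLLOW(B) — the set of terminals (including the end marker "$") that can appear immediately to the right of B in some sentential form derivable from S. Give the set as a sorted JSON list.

Compute FIRST by fixpoint:
round 1:
  A via A→c d: +{c}
  B via B→d c: +{d}
  S via S→B B: +{d}
  S via S→b A: +{b}
  S: {b,d}  A: {c}  B: {d}
round 2: (no change)
  S: {b,d}  A: {c}  B: {d}

FOLLOW iteration:
FOLLOW(S) := {$}
[1]
  S→B B: FOLLOW(B) ⊇ FIRST(B) = {d}; new: +{d}
  S→B B: FOLLOW(B) ⊇ FOLLOW(S) ⊇ {$}; new: +{$}
  S→b A: FOLLOW(A) ⊇ FOLLOW(S) ⊇ {$}; new: +{$}
  FOLLOW(S)={$}  FOLLOW(A)={$}  FOLLOW(B)={$,d}
[2] (stable)
  FOLLOW(S)={$}  FOLLOW(A)={$}  FOLLOW(B)={$,d}

FOLLOW(B) = ["$", "d"]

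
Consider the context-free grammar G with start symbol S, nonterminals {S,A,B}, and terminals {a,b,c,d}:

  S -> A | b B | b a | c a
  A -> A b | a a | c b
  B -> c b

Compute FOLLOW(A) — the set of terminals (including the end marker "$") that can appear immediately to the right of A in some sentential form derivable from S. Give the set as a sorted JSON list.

FIRST iteration:
iter 1:
  A via A→a a: +{a}
  A via A→c b: +{c}
  B via B→c b: +{c}
  S via S→A: +{a,c}
  S via S→b B: +{b}
  FIRST[S]={a,b,c}  FIRST[A]={a,c}  FIRST[B]={c}
iter 2: (no change)
  FIRST[S]={a,b,c}  FIRST[A]={a,c}  FIRST[B]={c}

Compute FOLLOW by fixpoint:
seed FOLLOW(S) with $
iter 1:
  A→A b: FOLLOW(A) ⊇ FIRST(b) = {b}; new: +{b}
  S→A: FOLLOW(A) ⊇ FOLLOW(S) ⊇ {$}; new: +{$}
  S→b B: FOLLOW(B) ⊇ FOLLOW(S) ⊇ {$}; new: +{$}
  FOLLOW[S]={$}  FOLLOW[A]={$,b}  FOLLOW[B]={$}
iter 2: (no change)
  FOLLOW[S]={$}  FOLLOW[A]={$,b}  FOLLOW[B]={$}

FOLLOW(A) = ["$", "b"]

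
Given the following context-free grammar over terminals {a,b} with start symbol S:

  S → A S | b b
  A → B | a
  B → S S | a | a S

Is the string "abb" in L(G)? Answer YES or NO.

Convert to CNF:
  S -> A S | T1 T1
  A -> S S | T0 S | a
  B -> S S | T0 S | a
  T0 -> a
  T1 -> b

CYK table (by increasing span):
  T[0,0] 'a' = {A,B,T0}  orig:{A,B}
  T[1,1] 'b' = {T1}  orig:{}
  T[2,2] 'b' = {T1}  orig:{}
  T[0,1] 'ab' = ∅
  T[1,2] 'bb' = {S}
  T[0,2] 'abb' = {A,B,S}

S ∈ T[0,2] ⇒ YES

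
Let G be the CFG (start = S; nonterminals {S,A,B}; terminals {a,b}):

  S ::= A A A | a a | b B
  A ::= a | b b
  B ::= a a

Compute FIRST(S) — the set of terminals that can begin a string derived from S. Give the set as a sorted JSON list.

FIRST iteration:
[1]
  A via A→a: +{a}
  A via A→b b: +{b}
  B via B→a a: +{a}
  S via S→A A A: +{a,b}
  FIRST[S]={a,b}  FIRST[A]={a,b}  FIRST[B]={a}
[2] (stable)
  FIRST[S]={a,b}  FIRST[A]={a,b}  FIRST[B]={a}

FIRST(S) = ["a", "b"]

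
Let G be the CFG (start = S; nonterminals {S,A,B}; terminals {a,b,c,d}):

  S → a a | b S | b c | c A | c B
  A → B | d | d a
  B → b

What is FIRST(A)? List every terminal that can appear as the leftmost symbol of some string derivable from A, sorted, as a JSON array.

FIRST iteration:
iter 1:
  A via A→d: +{d}
  B via B→b: +{b}
  S via S→a a: +{a}
  S via S→b S: +{b}
  S via S→c A: +{c}
  FIRST(S)={a,b,c}  FIRST(A)={d}  FIRST(B)={b}
iter 2:
  A via A→B: +{b}
  FIRST(S)={a,b,c}  FIRST(A)={b,d}  FIRST(B)={b}
iter 3: (stable)
  FIRST(S)={a,b,c}  FIRST(A)={b,d}  FIRST(B)={b}

FIRST(A) = ["b", "d"]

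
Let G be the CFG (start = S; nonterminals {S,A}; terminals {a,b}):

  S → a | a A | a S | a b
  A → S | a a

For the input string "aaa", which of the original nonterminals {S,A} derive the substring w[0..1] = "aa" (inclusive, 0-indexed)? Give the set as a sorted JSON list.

Convert to CNF:
  S -> T0 A | T0 S | T0 T1 | a
  A -> T0 A | T0 S | T0 T0 | T0 T1 | a
  T0 -> a
  T1 -> b

CYK fill (cells [i..j] with 0 ≤ i ≤ j ≤ 1 only):
  T[0,0] 'a' = {A,S,T0}  orig:{A,S}
  T[1,1] 'a' = {A,S,T0}  orig:{A,S}
  T[0,1] 'aa' = {A,S}

Original NTs in T[0,1] deriving "aa": ["A", "S"]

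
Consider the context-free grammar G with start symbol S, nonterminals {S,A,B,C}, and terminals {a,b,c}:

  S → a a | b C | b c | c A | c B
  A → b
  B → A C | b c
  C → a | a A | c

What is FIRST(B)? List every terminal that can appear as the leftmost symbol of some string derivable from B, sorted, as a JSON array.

FIRST iteration:
[1]
  A via A→b: +{b}
  B via B→A C: +{b}
  C via C→a: +{a}
  C via C→c: +{c}
  S via S→a a: +{a}
  S via S→b C: +{b}
  S via S→c A: +{c}
  FIRST[S]={a,b,c}  FIRST[A]={b}  FIRST[B]={b}  FIRST[C]={a,c}
[2] (no change)
  FIRST[S]={a,b,c}  FIRST[A]={b}  FIRST[B]={b}  FIRST[C]={a,c}

FIRST(B) = ["b"]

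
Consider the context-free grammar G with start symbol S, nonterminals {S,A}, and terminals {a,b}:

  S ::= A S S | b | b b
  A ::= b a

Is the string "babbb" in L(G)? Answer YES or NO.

Convert to CNF:
  S -> A X2 | T0 T0 | b
  A -> T0 T1
  T0 -> b
  T1 -> a
  X2 -> S S

CYK table (by increasing span):
  T[0,0] 'b' = {S,T0}  orig:{S}
  T[1,1] 'a' = {T1}  orig:{}
  T[2,2] 'b' = {S,T0}  orig:{S}
  T[3,3] 'b' = {S,T0}  orig:{S}
  T[4,4] 'b' = {S,T0}  orig:{S}
  T[0,1] 'ba' = {A}
  T[1,2] 'ab' = ∅
  T[2,3] 'bb' = {S,X2}  orig:{S}
  T[3,4] 'bb' = {S,X2}  orig:{S}
  T[0,2] 'bab' = ∅
  T[1,3] 'abb' = ∅
  T[2,4] 'bbb' = {X2}  orig:{}
  T[0,3] 'babb' = {S}
  T[1,4] 'abbb' = ∅
  T[0,4] 'babbb' = {S,X2}  orig:{S}

S ∈ T[0,4] ⇒ YES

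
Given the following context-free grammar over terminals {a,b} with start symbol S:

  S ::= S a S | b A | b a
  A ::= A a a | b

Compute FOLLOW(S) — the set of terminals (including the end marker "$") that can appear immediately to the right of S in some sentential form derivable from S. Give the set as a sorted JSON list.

FIRST sets, iterate to fixpoint:
round 1:
  A via A→b: +{b}
  S via S→b A: +{b}
  FIRST(S)={b}  FIRST(A)={b}
round 2: — fixpoint
  FIRST(S)={b}  FIRST(A)={b}

FOLLOW sets:
seed FOLLOW(S) with $
[1]
  A→A a a: FOLLOW(A) ⊇ FIRST(a) = {a}; new: +{a}
  S→S a S: FOLLOW(S) ⊇ FIRST(a) = {a}; new: +{a}
  S→b A: FOLLOW(A) ⊇ FOLLOW(S) ⊇ {$,a}; new: +{$}
  FOLLOW[S]={$,a}  FOLLOW[A]={$,a}
[2] — fixpoint
  FOLLOW[S]={$,a}  FOLLOW[A]={$,a}

FOLLOW(S) = ["$", "a"]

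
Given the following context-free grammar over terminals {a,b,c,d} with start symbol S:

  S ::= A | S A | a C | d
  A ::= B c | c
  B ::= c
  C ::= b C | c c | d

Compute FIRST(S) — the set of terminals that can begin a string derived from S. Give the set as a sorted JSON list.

Compute FIRST by fixpoint:
pass 1:
  A via A→c: +{c}
  B via B→c: +{c}
  C via C→b C: +{b}
  C via C→c c: +{c}
  C via C→d: +{d}
  S via S→A: +{c}
  S via S→a C: +{a}
  S via S→d: +{d}
  FIRST[S]={a,c,d}  FIRST[A]={c}  FIRST[B]={c}  FIRST[C]={b,c,d}
pass 2: done
  FIRST[S]={a,c,d}  FIRST[A]={c}  FIRST[B]={c}  FIRST[C]={b,c,d}

FIRST(S) = ["a", "c", "d"]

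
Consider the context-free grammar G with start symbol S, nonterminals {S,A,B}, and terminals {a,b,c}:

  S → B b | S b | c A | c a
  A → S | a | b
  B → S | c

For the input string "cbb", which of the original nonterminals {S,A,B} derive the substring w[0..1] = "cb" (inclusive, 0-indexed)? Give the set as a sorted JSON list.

CNF form of G:
  S -> B T0 | S T0 | T1 A | T1 T2
  A -> B T0 | S T0 | T1 A | T1 T2 | a | b
  B -> B T0 | S T0 | T1 A | T1 T2 | c
  T0 -> b
  T1 -> c
  T2 -> a

Fill CYK table bottom-up, restricted to cells inside w[0..1]:
  [0..0]={B,T1}  "c"  orig:{B}
  [1..1]={A,T0}  "b"  orig:{A}
  [0..1]={A,B,S}  "cb"

Original NTs in T[0,1] deriving "cb": ["A", "B", "S"]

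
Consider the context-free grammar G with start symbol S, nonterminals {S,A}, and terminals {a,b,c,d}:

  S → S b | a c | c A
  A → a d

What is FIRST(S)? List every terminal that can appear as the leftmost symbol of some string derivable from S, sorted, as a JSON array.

FIRST sets, iterate to fixpoint:
pass 1:
  A via A→a d: +{a}
  S via S→a c: +{a}
  S via S→c A: +{c}
  S: {a,c}  A: {a}
pass 2: (stable)
  S: {a,c}  A: {a}

FIRST(S) = ["a", "c"]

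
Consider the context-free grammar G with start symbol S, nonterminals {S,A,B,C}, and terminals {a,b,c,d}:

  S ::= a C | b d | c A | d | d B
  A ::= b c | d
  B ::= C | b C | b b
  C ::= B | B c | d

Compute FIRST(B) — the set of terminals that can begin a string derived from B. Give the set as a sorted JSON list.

FIRST iteration:
iter 1:
  A via A→b c: +{b}
  A via A→d: +{d}
  B via B→b C: +{b}
  C via C→B: +{b}
  C via C→d: +{d}
  S via S→a C: +{a}
  S via S→b d: +{b}
  S via S→c A: +{c}
  S via S→d: +{d}
  FIRST(S)={a,b,c,d}  FIRST(A)={b,d}  FIRST(B)={b}  FIRST(C)={b,d}
iter 2:
  B via B→C: +{d}
  FIRST(S)={a,b,c,d}  FIRST(A)={b,d}  FIRST(B)={b,d}  FIRST(C)={b,d}
iter 3: (stable)
  FIRST(S)={a,b,c,d}  FIRST(A)={b,d}  FIRST(B)={b,d}  FIRST(C)={b,d}

FIRST(B) = ["b", "d"]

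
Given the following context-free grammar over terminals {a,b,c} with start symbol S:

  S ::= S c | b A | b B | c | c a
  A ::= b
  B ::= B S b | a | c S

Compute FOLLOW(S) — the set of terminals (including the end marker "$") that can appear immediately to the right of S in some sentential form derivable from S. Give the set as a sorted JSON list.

Compute FIRST by fixpoint:
[1]
  A via A→b: +{b}
  B via B→a: +{a}
  B via B→c S: +{c}
  S via S→b A: +{b}
  S via S→c: +{c}
  FIRST(S)={b,c}  FIRST(A)={b}  FIRST(B)={a,c}
[2] (stable)
  FIRST(S)={b,c}  FIRST(A)={b}  FIRST(B)={a,c}

FOLLOW sets:
seed FOLLOW(S) with $
[1]
  B→B S b: FOLLOW(B) ⊇ FIRST(S) = {b,c}; new: +{b,c}
  B→B S b: FOLLOW(S) ⊇ FIRST(b) = {b}; new: +{b}
  B→c S: FOLLOW(S) ⊇ FOLLOW(B) ⊇ {b,c}; new: +{c}
  S→b A: FOLLOW(A) ⊇ FOLLOW(S) ⊇ {$,b,c}; new: +{$,b,c}
  S→b B: FOLLOW(B) ⊇ FOLLOW(S) ⊇ {$,b,c}; new: +{$}
  FOLLOW[S]={$,b,c}  FOLLOW[A]={$,b,c}  FOLLOW[B]={$,b,c}
[2] — fixpoint
  FOLLOW[S]={$,b,c}  FOLLOW[A]={$,b,c}  FOLLOW[B]={$,b,c}

FOLLOW(S) = ["$", "b", "c"]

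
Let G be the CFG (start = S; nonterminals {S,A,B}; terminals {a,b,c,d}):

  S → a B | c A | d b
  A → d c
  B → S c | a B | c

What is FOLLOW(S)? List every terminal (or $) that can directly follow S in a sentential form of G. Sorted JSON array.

Compute FIRST by fixpoint:
round 1:
  A via A→d c: +{d}
  B via B→a B: +{a}
  B via B→c: +{c}
  S via S→a B: +{a}
  S via S→c A: +{c}
  S via S→d b: +{d}
  FIRST[S]={a,c,d}  FIRST[A]={d}  FIRST[B]={a,c}
round 2:
  B via B→S c: +{d}
  FIRST[S]={a,c,d}  FIRST[A]={d}  FIRST[B]={a,c,d}
round 3: (stable)
  FIRST[S]={a,c,d}  FIRST[A]={d}  FIRST[B]={a,c,d}

FOLLOW iteration:
seed FOLLOW(S) with $
round 1:
  B→S c: FOLLOW(S) ⊇ FIRST(c) = {c}; new: +{c}
  S→a B: FOLLOW(B) ⊇ FOLLOW(S) ⊇ {$,c}; new: +{$,c}
  S→c A: FOLLOW(A) ⊇ FOLLOW(S) ⊇ {$,c}; new: +{$,c}
  S: {$,c}  A: {$,c}  B: {$,c}
round 2: — fixpoint
  S: {$,c}  A: {$,c}  B: {$,c}

FOLLOW(S) = ["$", "c"]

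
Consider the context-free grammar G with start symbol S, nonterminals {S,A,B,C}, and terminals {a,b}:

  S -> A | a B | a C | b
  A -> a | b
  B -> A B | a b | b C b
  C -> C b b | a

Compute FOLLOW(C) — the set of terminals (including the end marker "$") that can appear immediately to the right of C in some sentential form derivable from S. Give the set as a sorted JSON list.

FIRST iteration:
iter 1:
  A via A→a: +{a}
  A via A→b: +{b}
  B via B→A B: +{a,b}
  C via C→a: +{a}
  S via S→A: +{a,b}
  FIRST[S]={a,b}  FIRST[A]={a,b}  FIRST[B]={a,b}  FIRST[C]={a}
iter 2: (stable)
  FIRST[S]={a,b}  FIRST[A]={a,b}  FIRST[B]={a,b}  FIRST[C]={a}

FOLLOW iteration:
FOLLOW(S) := {$}
iter 1:
  B→A B: FOLLOW(A) ⊇ FIRST(B) = {a,b}; new: +{a,b}
  B→b C b: FOLLOW(C) ⊇ FIRST(b) = {b}; new: +{b}
  S→A: FOLLOW(A) ⊇ FOLLOW(S) ⊇ {$}; new: +{$}
  S→a B: FOLLOW(B) ⊇ FOLLOW(S) ⊇ {$}; new: +{$}
  S→a C: FOLLOW(C) ⊇ FOLLOW(S) ⊇ {$}; new: +{$}
  FOLLOW[S]={$}  FOLLOW[A]={$,a,b}  FOLLOW[B]={$}  FOLLOW[C]={$,b}
iter 2: (stable)
  FOLLOW[S]={$}  FOLLOW[A]={$,a,b}  FOLLOW[B]={$}  FOLLOW[C]={$,b}

FOLLOW(C) = ["$", "b"]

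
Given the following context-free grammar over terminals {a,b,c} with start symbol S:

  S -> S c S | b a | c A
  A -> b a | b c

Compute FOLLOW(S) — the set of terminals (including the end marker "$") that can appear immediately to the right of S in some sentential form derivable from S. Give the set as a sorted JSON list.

FIRST iteration:
round 1:
  A via A→b a: +{b}
  S via S→b a: +{b}
  S via S→c A: +{c}
  FIRST(S)={b,c}  FIRST(A)={b}
round 2: done
  FIRST(S)={b,c}  FIRST(A)={b}

FOLLOW sets:
FOLLOW(S) := {$}
iter 1:
  S→S c S: FOLLOW(S) ⊇ FIRST(c) = {c}; new: +{c}
  S→c A: FOLLOW(A) ⊇ FOLLOW(S) ⊇ {$,c}; new: +{$,c}
  S: {$,c}  A: {$,c}
iter 2: done
  S: {$,c}  A: {$,c}

FOLLOW(S) = ["$", "c"]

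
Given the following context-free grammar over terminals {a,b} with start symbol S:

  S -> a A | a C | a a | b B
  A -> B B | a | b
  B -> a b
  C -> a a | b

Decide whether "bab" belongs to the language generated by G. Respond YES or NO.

CNF form of G:
  S -> T0 A | T0 C | T0 T0 | T1 B
  A -> B B | a | b
  B -> T0 T1
  C -> T0 T0 | b
  T0 -> a
  T1 -> b

CYK fill:
  [0..0]={A,C,T1}  "b"  orig:{A,C}
  [1..1]={A,T0}  "a"  orig:{A}
  [2..2]={A,C,T1}  "b"  orig:{A,C}
  [0..1]=∅  "ba"
  [1..2]={B,S}  "ab"
  [0..2]={S}  "bab"

S ∈ T[0,2] ⇒ YES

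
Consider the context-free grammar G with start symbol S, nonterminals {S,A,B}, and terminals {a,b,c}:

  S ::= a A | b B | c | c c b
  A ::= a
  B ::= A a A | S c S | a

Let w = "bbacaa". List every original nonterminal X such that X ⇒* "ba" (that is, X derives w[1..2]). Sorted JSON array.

Convert to CNF:
  S -> T0 A | T1 X5 | T2 B | c
  A -> a
  B -> A X3 | S X4 | a
  T0 -> a
  T1 -> c
  T2 -> b
  X3 -> T0 A
  X4 -> T1 S
  X5 -> T1 T2

Fill CYK table bottom-up — only the sub-triangle for w[1..2]:
  T[1,1] 'b' = {T2}  orig:{}
  T[2,2] 'a' = {A,B,T0}  orig:{A,B}
  T[1,2] 'ba' = {S}

Original NTs in T[1,2] deriving "ba": ["S"]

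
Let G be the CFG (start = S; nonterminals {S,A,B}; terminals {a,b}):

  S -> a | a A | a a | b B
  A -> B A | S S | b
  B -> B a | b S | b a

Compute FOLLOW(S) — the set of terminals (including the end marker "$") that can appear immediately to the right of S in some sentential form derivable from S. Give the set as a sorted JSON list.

FIRST sets, iterate to fixpoint:
iter 1:
  A via A→b: +{b}
  B via B→b S: +{b}
  S via S→a: +{a}
  S via S→b B: +{b}
  S: {a,b}  A: {b}  B: {b}
iter 2:
  A via A→S S: +{a}
  S: {a,b}  A: {a,b}  B: {b}
iter 3: done
  S: {a,b}  A: {a,b}  B: {b}

FOLLOW sets:
seed FOLLOW(S) with $
pass 1:
  A→B A: FOLLOW(B) ⊇ FIRST(A) = {a,b}; new: +{a,b}
  A→S S: FOLLOW(S) ⊇ FIRST(S) = {a,b}; new: +{a,b}
  S→a A: FOLLOW(A) ⊇ FOLLOW(S) ⊇ {$,a,b}; new: +{$,a,b}
  S→b B: FOLLOW(B) ⊇ FOLLOW(S) ⊇ {$,a,b}; new: +{$}
  FOLLOW(S)={$,a,b}  FOLLOW(A)={$,a,b}  FOLLOW(B)={$,a,b}
pass 2: (stable)
  FOLLOW(S)={$,a,b}  FOLLOW(A)={$,a,b}  FOLLOW(B)={$,a,b}

FOLLOW(S) = ["$", "a", "b"]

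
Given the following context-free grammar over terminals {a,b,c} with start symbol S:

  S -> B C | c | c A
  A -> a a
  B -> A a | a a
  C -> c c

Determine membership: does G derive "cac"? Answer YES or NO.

Convert to CNF:
  S -> B C | T1 A | c
  A -> T0 T0
  B -> A T0 | T0 T0
  C -> T1 T1
  T0 -> a
  T1 -> c

Fill CYK table bottom-up:
  [0..0]={S,T1}  "c"  orig:{S}
  [1..1]={T0}  "a"  orig:{}
  [2..2]={S,T1}  "c"  orig:{S}
  [0..1]=∅  "ca"
  [1..2]=∅  "ac"
  [0..2]=∅  "cac"

S ∉ T[0,2] ⇒ NO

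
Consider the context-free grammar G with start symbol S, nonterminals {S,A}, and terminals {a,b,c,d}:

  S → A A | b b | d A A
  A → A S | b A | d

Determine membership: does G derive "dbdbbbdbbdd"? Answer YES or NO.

CNF form of G:
  S -> A A | T0 T0 | T1 X2
  A -> A S | T0 A | d
  T0 -> b
  T1 -> d
  X2 -> A A

CYK table (by increasing span):
  cell(0,0) d: {A,T1}  orig:{A}
  cell(1,1) b: {T0}  orig:{}
  cell(2,2) d: {A,T1}  orig:{A}
  cell(3,3) b: {T0}  orig:{}
  cell(4,4) b: {T0}  orig:{}
  cell(5,5) b: {T0}  orig:{}
  cell(6,6) d: {A,T1}  orig:{A}
  cell(7,7) b: {T0}  orig:{}
  cell(8,8) b: {T0}  orig:{}
  cell(9,9) d: {A,T1}  orig:{A}
  cell(10,10) d: {A,T1}  orig:{A}
  cell(0,1) db: ∅
  cell(1,2) bd: {A}
  cell(2,3) db: ∅
  cell(3,4) bb: {S}
  cell(4,5) bb: {S}
  cell(5,6) bd: {A}
  cell(6,7) db: ∅
  cell(7,8) bb: {S}
  cell(8,9) bd: {A}
  cell(9,10) dd: {S,X2}  orig:{S}
  cell(0,2) dbd: {S,X2}  orig:{S}
  cell(1,3) bdb: ∅
  cell(2,4) dbb: {A}
  cell(3,5) bbb: ∅
  cell(4,6) bbd: {A}
  cell(5,7) bdb: ∅
  cell(6,8) dbb: {A}
  cell(7,9) bbd: {A}
  cell(8,10) bdd: {S,X2}  orig:{S}
  cell(0,3) dbdb: ∅
  cell(1,4) bdbb: {A}
  cell(2,5) dbbb: ∅
  cell(3,6) bbbd: {A}
  cell(4,7) bbdb: ∅
  cell(5,8) bdbb: {A}
  cell(6,9) dbbd: {S,X2}  orig:{S}
  cell(7,10) bbdd: {S,X2}  orig:{S}
  cell(0,4) dbdbb: {S,X2}  orig:{S}
  cell(1,5) bdbbb: ∅
  cell(2,6) dbbbd: {S,X2}  orig:{S}
  cell(3,7) bbbdb: ∅
  cell(4,8) bbdbb: {A}
  cell(5,9) bdbbd: {S,X2}  orig:{S}
  cell(6,10) dbbdd: {A,S}
  cell(0,5) dbdbbb: ∅
  cell(1,6) bdbbbd: {S,X2}  orig:{S}
  cell(2,7) dbbbdb: ∅
  cell(3,8) bbbdbb: {A}
  cell(4,9) bbdbbd: {S,X2}  orig:{S}
  cell(5,10) bdbbdd: {A}
  cell(0,6) dbdbbbd: {A,S}
  cell(1,7) bdbbbdb: ∅
  cell(2,8) dbbbdbb: {S,X2}  orig:{S}
  cell(3,9) bbbdbbd: {S,X2}  orig:{S}
  cell(4,10) bbdbbdd: {A}
  cell(0,7) dbdbbbdb: ∅
  cell(1,8) bdbbbdbb: {S,X2}  orig:{S}
  cell(2,9) dbbbdbbd: {A,S}
  cell(3,10) bbbdbbdd: {A}
  cell(0,8) dbdbbbdbb: {A,S}
  cell(1,9) bdbbbdbbd: {A}
  cell(2,10) dbbbdbbdd: {S,X2}  orig:{S}
  cell(0,9) dbdbbbdbbd: {S,X2}  orig:{S}
  cell(1,10) bdbbbdbbdd: {S,X2}  orig:{S}
  cell(0,10) dbdbbbdbbdd: {A,S}

S ∈ T[0,10] ⇒ YES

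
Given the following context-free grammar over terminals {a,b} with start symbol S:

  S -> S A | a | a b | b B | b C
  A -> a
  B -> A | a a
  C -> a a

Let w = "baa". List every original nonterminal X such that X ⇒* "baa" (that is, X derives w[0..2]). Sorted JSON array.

Convert to CNF:
  S -> S A | T0 T1 | T1 B | T1 C | a
  A -> a
  B -> T0 T0 | a
  C -> T0 T0
  T0 -> a
  T1 -> b

Fill CYK table bottom-up, restricted to cells inside w[0..2]:
  [0..0]={T1}  "b"  orig:{}
  [1..1]={A,B,S,T0}  "a"  orig:{A,B,S}
  [2..2]={A,B,S,T0}  "a"  orig:{A,B,S}
  [0..1]={S}  "ba"
  [1..2]={B,C,S}  "aa"
  [0..2]={S}  "baa"

Original NTs in T[0,2] deriving "baa": ["S"]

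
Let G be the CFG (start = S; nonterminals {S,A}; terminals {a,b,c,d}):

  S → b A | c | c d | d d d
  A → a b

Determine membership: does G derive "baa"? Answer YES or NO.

CNF form of G:
  S -> T1 A | T2 T3 | T3 X4 | c
  A -> T0 T1
  T0 -> a
  T1 -> b
  T2 -> c
  T3 -> d
  X4 -> T3 T3

CYK fill:
  [0..0]={T1}  "b"  orig:{}
  [1..1]={T0}  "a"  orig:{}
  [2..2]={T0}  "a"  orig:{}
  [0..1]=∅  "ba"
  [1..2]=∅  "aa"
  [0..2]=∅  "baa"

S ∉ T[0,2] ⇒ NO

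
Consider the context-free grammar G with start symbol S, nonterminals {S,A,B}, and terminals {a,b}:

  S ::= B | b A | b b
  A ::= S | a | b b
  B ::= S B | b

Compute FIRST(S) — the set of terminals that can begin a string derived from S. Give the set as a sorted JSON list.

Compute FIRST by fixpoint:
round 1:
  A via A→a: +{a}
  A via A→b b: +{b}
  B via B→b: +{b}
  S via S→B: +{b}
  FIRST[S]={b}  FIRST[A]={a,b}  FIRST[B]={b}
round 2: (no change)
  FIRST[S]={b}  FIRST[A]={a,b}  FIRST[B]={b}

FIRST(S) = ["b"]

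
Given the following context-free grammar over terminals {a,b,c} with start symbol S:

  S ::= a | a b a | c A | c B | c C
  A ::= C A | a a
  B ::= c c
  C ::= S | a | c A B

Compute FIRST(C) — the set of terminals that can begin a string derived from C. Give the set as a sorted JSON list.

Compute FIRST by fixpoint:
[1]
  A via A→a a: +{a}
  B via B→c c: +{c}
  C via C→a: +{a}
  C via C→c A B: +{c}
  S via S→a: +{a}
  S via S→c A: +{c}
  S: {a,c}  A: {a}  B: {c}  C: {a,c}
[2]
  A via A→C A: +{c}
  S: {a,c}  A: {a,c}  B: {c}  C: {a,c}
[3] done
  S: {a,c}  A: {a,c}  B: {c}  C: {a,c}

FIRST(C) = ["a", "c"]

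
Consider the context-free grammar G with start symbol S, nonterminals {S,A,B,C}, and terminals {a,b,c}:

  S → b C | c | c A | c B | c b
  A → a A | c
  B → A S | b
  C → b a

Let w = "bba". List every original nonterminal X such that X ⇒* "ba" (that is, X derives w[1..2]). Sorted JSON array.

CNF form of G:
  S -> T1 C | T2 A | T2 B | T2 T1 | c
  A -> T0 A | c
  B -> A S | b
  C -> T1 T0
  T0 -> a
  T1 -> b
  T2 -> c

CYK fill, restricted to cells inside w[1..2]:
  T[1,1] 'b' = {B,T1}  orig:{B}
  T[2,2] 'a' = {T0}  orig:{}
  T[1,2] 'ba' = {C}

Original NTs in T[1,2] deriving "ba": ["C"]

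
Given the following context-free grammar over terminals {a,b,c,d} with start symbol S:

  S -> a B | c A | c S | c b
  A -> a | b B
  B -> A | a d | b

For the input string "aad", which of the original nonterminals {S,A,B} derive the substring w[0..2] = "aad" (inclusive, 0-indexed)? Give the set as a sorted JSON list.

CNF form of G:
  S -> T1 B | T3 A | T3 S | T3 T0
  A -> T0 B | a
  B -> T0 B | T1 T2 | a | b
  T0 -> b
  T1 -> a
  T2 -> d
  T3 -> c

Fill CYK table bottom-up — only the sub-triangle for w[0..2]:
  [0..0]={A,B,T1}  "a"  orig:{A,B}
  [1..1]={A,B,T1}  "a"  orig:{A,B}
  [2..2]={T2}  "d"  orig:{}
  [0..1]={S}  "aa"
  [1..2]={B}  "ad"
  [0..2]={S}  "aad"

Original NTs in T[0,2] deriving "aad": ["S"]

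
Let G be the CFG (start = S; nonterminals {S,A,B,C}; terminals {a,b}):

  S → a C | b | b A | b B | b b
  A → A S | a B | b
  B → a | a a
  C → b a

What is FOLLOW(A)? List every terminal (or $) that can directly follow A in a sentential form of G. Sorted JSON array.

Compute FIRST by fixpoint:
[1]
  A via A→a B: +{a}
  A via A→b: +{b}
  B via B→a: +{a}
  C via C→b a: +{b}
  S via S→a C: +{a}
  S via S→b: +{b}
  FIRST[S]={a,b}  FIRST[A]={a,b}  FIRST[B]={a}  FIRST[C]={b}
[2] (stable)
  FIRST[S]={a,b}  FIRST[A]={a,b}  FIRST[B]={a}  FIRST[C]={b}

Compute FOLLOW by fixpoint:
seed FOLLOW(S) with $
round 1:
  A→A S: FOLLOW(A) ⊇ FIRST(S) = {a,b}; new: +{a,b}
  A→A S: FOLLOW(S) ⊇ FOLLOW(A) ⊇ {a,b}; new: +{a,b}
  A→a B: FOLLOW(B) ⊇ FOLLOW(A) ⊇ {a,b}; new: +{a,b}
  S→a C: FOLLOW(C) ⊇ FOLLOW(S) ⊇ {$,a,b}; new: +{$,a,b}
  S→b A: FOLLOW(A) ⊇ FOLLOW(S) ⊇ {$,a,b}; new: +{$}
  S→b B: FOLLOW(B) ⊇ FOLLOW(S) ⊇ {$,a,b}; new: +{$}
  FOLLOW[S]={$,a,b}  FOLLOW[A]={$,a,b}  FOLLOW[B]={$,a,b}  FOLLOW[C]={$,a,b}
round 2: (no change)
  FOLLOW[S]={$,a,b}  FOLLOW[A]={$,a,b}  FOLLOW[B]={$,a,b}  FOLLOW[C]={$,a,b}

FOLLOW(A) = ["$", "a", "b"]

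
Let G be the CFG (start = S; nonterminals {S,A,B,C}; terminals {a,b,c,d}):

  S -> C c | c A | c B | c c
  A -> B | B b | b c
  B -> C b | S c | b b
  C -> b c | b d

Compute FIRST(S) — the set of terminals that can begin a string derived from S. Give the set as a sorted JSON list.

Compute FIRST by fixpoint:
round 1:
  A via A→b c: +{b}
  B via B→b b: +{b}
  C via C→b c: +{b}
  S via S→C c: +{b}
  S via S→c A: +{c}
  FIRST[S]={b,c}  FIRST[A]={b}  FIRST[B]={b}  FIRST[C]={b}
round 2:
  B via B→S c: +{c}
  FIRST[S]={b,c}  FIRST[A]={b}  FIRST[B]={b,c}  FIRST[C]={b}
round 3:
  A via A→B: +{c}
  FIRST[S]={b,c}  FIRST[A]={b,c}  FIRST[B]={b,c}  FIRST[C]={b}
round 4: — fixpoint
  FIRST[S]={b,c}  FIRST[A]={b,c}  FIRST[B]={b,c}  FIRST[C]={b}

FIRST(S) = ["b", "c"]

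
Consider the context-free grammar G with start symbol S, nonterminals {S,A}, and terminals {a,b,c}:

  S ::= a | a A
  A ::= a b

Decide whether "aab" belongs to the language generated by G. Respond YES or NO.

CNF form of G:
  S -> T0 A | a
  A -> T0 T1
  T0 -> a
  T1 -> b

CYK fill:
  [0..0]={S,T0}  "a"  orig:{S}
  [1..1]={S,T0}  "a"  orig:{S}
  [2..2]={T1}  "b"  orig:{}
  [0..1]=∅  "aa"
  [1..2]={A}  "ab"
  [0..2]={S}  "aab"

S ∈ T[0,2] ⇒ YES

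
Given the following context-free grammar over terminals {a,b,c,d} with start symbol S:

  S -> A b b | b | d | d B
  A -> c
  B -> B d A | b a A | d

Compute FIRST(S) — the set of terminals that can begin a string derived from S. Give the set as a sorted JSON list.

FIRST sets, iterate to fixpoint:
[1]
  A via A→c: +{c}
  B via B→b a A: +{b}
  B via B→d: +{d}
  S via S→A b b: +{c}
  S via S→b: +{b}
  S via S→d: +{d}
  S: {b,c,d}  A: {c}  B: {b,d}
[2] (no change)
  S: {b,c,d}  A: {c}  B: {b,d}

FIRST(S) = ["b", "c", "d"]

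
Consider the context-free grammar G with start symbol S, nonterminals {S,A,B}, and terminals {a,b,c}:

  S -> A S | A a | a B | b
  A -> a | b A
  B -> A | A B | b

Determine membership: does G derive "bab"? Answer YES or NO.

Convert to CNF:
  S -> A S | A T1 | T1 B | b
  A -> T0 A | a
  B -> A B | T0 A | a | b
  T0 -> b
  T1 -> a

CYK fill:
  [0..0]={B,S,T0}  "b"  orig:{B,S}
  [1..1]={A,B,T1}  "a"  orig:{A,B}
  [2..2]={B,S,T0}  "b"  orig:{B,S}
  [0..1]={A,B}  "ba"
  [1..2]={B,S}  "ab"
  [0..2]={B,S}  "bab"

S ∈ T[0,2] ⇒ YES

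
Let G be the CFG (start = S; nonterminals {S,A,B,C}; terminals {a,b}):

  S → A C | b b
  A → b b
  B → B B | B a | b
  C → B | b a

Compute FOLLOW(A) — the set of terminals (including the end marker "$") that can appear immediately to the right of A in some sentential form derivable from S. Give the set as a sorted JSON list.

Compute FIRST by fixpoint:
pass 1:
  A via A→b b: +{b}
  B via B→b: +{b}
  C via C→B: +{b}
  S via S→A C: +{b}
  S: {b}  A: {b}  B: {b}  C: {b}
pass 2: — fixpoint
  S: {b}  A: {b}  B: {b}  C: {b}

FOLLOW sets:
initialize: $ ∈ FOLLOW(S)
pass 1:
  B→B B: FOLLOW(B) ⊇ FIRST(B) = {b}; new: +{b}
  B→B a: FOLLOW(B) ⊇ FIRST(a) = {a}; new: +{a}
  S→A C: FOLLOW(A) ⊇ FIRST(C) = {b}; new: +{b}
  S→A C: FOLLOW(C) ⊇ FOLLOW(S) ⊇ {$}; new: +{$}
  S: {$}  A: {b}  B: {a,b}  C: {$}
pass 2:
  C→B: FOLLOW(B) ⊇ FOLLOW(C) ⊇ {$}; new: +{$}
  S: {$}  A: {b}  B: {$,a,b}  C: {$}
pass 3: done
  S: {$}  A: {b}  B: {$,a,b}  C: {$}

FOLLOW(A) = ["b"]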